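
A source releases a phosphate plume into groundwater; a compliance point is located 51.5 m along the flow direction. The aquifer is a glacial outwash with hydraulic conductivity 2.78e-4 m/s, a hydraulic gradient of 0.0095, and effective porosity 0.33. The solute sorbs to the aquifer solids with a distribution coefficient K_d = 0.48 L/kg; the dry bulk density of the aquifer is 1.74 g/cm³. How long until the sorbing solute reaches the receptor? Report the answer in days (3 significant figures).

263 days

K = 2.78e-4 m/s × 86400 s/d = 24.02 m/d
q = Ki = 24.02 × 0.0095 = 0.2282 m/d
Seepage velocity v = q / n = 0.2282 / 0.33 = 0.6915 m/d
Retardation R = 1 + ρ_b·K_d/n = 1 + 1.74×0.48/0.33 = 3.531
Contaminant velocity v_c = v/R = 0.6915/3.531 = 0.1958 m/d
t = L/v_c = 51.5/0.1958 = 263.0 d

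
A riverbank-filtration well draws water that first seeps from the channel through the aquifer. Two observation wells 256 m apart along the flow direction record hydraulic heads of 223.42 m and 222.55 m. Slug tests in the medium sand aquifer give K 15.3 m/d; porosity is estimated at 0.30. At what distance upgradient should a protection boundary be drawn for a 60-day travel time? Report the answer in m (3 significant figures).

Hydraulic gradient i = (223.42 − 222.55) / 256 = 0.87 / 256 = 0.003398
Darcy flux q = K·i = 15.3 × 0.003398 = 0.05200 m/d
v_s = q/n_e = 0.05200/0.30 = 0.1733 m/d
L = v × T = 0.1733 × 60 = 10.40 m

10.4 m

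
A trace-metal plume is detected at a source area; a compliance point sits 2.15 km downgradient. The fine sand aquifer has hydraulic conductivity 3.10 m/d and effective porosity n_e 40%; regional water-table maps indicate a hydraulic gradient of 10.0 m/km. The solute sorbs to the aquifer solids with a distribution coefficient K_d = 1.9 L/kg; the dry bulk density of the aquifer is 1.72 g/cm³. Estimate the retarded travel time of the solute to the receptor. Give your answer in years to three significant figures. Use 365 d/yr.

q = Ki = 3.10 × 0.010 = 0.03100 m/d
Average linear velocity = 0.03100 / 0.40 = 0.07750 m/d
Retardation R = 1 + ρ_b·K_d/n = 1 + 1.72×1.9/0.40 = 9.170
Contaminant velocity v_c = v/R = 0.07750/9.170 = 0.008451 m/d
L = 2.15 km = 2150 m
t = L/v_c = 2150/0.008451 = 254400 d
   = 254400/365 = 697 yr

697 years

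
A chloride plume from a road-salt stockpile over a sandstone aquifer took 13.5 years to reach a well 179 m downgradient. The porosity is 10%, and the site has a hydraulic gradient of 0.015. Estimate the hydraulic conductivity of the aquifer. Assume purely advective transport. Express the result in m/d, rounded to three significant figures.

t = 13.5 years = 4928 d
v = L / t = 179 / 4928 = 0.03633 m/d
K = v · n / i = 0.03633 × 0.10 / 0.015 = 0.242 m/d

0.242 m/d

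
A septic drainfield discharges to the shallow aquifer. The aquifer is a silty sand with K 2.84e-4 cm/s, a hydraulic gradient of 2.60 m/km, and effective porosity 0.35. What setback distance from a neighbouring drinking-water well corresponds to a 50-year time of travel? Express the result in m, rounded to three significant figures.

K = 2.84e-4 cm/s × 864 = 0.2454 m/d
Darcy flux q = K·i = 0.2454 × 0.0026 = 6.380e-4 m/d
v = Ki/n = 0.2454·0.0026/0.35 = 0.001823 m/d
T = 50 yr × 365 = 18250 d
L = v × T = 0.001823 × 18250 = 33.27 m

33.3 m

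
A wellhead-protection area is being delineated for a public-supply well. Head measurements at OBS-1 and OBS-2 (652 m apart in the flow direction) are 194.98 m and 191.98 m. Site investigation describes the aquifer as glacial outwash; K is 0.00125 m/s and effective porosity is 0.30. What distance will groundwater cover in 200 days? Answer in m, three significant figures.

Hydraulic gradient i = (194.98 − 191.98) / 652 = 3.00 / 652 = 0.004601
K = 0.00125 m/s × 86400 s/d = 108.0 m/d
Darcy flux q = K·i = 108.0 × 0.004601 = 0.4969 m/d
Seepage velocity v = q / n = 0.4969 / 0.30 = 1.656 m/d
L = v × T = 1.656 × 200 = 331.3 m

331 m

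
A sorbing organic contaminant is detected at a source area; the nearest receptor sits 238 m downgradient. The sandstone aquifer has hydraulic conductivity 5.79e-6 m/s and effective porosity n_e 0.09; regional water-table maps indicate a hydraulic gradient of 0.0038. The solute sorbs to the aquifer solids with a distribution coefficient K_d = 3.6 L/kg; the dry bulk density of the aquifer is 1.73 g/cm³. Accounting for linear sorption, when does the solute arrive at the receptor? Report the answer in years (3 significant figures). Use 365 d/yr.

K = 5.79e-6 m/s × 86400 s/d = 0.5003 m/d
Specific discharge q = 0.5003 × 0.0038 = 0.001901 m/d
v_s = q/n_e = 0.001901/0.09 = 0.02112 m/d
Retardation R = 1 + ρ_b·K_d/n = 1 + 1.73×3.6/0.09 = 70.20
Contaminant velocity v_c = v/R = 0.02112/70.20 = 3.009e-4 m/d
t = L/v_c = 238/3.009e-4 = 791000 d
   = 791000/365 = 2170 yr

2170 years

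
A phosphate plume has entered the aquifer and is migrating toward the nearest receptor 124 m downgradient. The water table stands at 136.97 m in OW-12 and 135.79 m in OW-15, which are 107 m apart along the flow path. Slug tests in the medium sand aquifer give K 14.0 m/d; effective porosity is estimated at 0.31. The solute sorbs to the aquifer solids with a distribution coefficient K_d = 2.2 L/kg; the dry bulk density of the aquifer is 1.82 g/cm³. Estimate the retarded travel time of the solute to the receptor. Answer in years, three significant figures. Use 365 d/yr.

9.49 years

Hydraulic gradient i = (136.97 − 135.79) / 107 = 1.18 / 107 = 0.01103
q = Ki = 14.0 × 0.01103 = 0.1544 m/d
Seepage velocity v = q / n = 0.1544 / 0.31 = 0.4980 m/d
Retardation R = 1 + ρ_b·K_d/n = 1 + 1.82×2.2/0.31 = 13.92
Contaminant velocity v_c = v/R = 0.4980/13.92 = 0.03579 m/d
t = L/v_c = 124/0.03579 = 3465 d
   = 3465/365 = 9.49 yr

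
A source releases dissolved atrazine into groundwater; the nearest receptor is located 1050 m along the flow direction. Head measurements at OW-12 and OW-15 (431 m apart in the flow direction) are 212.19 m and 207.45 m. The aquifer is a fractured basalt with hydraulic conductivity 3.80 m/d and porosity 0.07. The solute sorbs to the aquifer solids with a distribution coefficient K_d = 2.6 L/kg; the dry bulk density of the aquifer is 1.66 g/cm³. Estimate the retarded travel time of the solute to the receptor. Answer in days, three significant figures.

110000 days

Hydraulic gradient i = (212.19 − 207.45) / 431 = 4.74 / 431 = 0.01100
Darcy flux q = K·i = 3.80 × 0.01100 = 0.04179 m/d
Average linear velocity = 0.04179 / 0.07 = 0.5970 m/d
Retardation R = 1 + ρ_b·K_d/n = 1 + 1.66×2.6/0.07 = 62.66
Contaminant velocity v_c = v/R = 0.5970/62.66 = 0.009528 m/d
t = L/v_c = 1050/0.009528 = 110200 d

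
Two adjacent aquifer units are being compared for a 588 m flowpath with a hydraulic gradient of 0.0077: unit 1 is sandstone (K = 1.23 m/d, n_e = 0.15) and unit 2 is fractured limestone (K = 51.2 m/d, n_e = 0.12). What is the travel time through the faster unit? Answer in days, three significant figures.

179 days

Unit 1 (sandstone): v = 1.23×0.0077/0.15 = 0.06314 m/d, t = 588/0.06314 = 9313 d
Unit 2 (fractured limestone): v = 51.2×0.0077/0.12 = 3.285 m/d, t = 588/3.285 = 179.0 d
Faster unit: t = 179 d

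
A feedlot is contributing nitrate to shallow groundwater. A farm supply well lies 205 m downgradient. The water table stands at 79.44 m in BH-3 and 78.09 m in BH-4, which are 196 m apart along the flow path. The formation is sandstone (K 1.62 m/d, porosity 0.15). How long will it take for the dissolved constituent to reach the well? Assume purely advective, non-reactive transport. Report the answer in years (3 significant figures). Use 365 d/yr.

7.55 years

Hydraulic gradient i = (79.44 − 78.09) / 196 = 1.35 / 196 = 0.006888
Specific discharge q = 1.62 × 0.006888 = 0.01116 m/d
v_s = q/n_e = 0.01116/0.15 = 0.07439 m/d
t = L / v = 205 / 0.07439 = 2756 d
   = 2756 / 365 = 7.55 yr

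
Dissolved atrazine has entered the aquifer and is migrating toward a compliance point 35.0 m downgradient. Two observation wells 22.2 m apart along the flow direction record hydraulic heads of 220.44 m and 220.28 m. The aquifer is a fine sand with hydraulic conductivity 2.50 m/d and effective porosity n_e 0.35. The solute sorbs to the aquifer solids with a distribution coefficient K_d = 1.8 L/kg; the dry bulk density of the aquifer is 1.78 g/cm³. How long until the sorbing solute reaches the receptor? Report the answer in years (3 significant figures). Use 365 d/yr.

Hydraulic gradient i = (220.44 − 220.28) / 22.2 = 0.16 / 22.2 = 0.007207
Specific discharge q = 2.50 × 0.007207 = 0.01802 m/d
v = Ki/n = 2.50·0.007207/0.35 = 0.05148 m/d
Retardation R = 1 + ρ_b·K_d/n = 1 + 1.78×1.8/0.35 = 10.15
Contaminant velocity v_c = v/R = 0.05148/10.15 = 0.005070 m/d
t = L/v_c = 35.0/0.005070 = 6904 d
   = 6904/365 = 18.9 yr

18.9 years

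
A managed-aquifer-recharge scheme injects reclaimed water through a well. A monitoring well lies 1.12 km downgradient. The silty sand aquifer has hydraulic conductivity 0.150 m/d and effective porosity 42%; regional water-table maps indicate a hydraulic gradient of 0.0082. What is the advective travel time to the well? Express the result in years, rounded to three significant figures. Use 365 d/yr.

Darcy flux q = K·i = 0.150 × 0.0082 = 0.001230 m/d
v = Ki/n = 0.150·0.0082/0.42 = 0.002929 m/d
L = 1.12 km = 1120 m
t = L / v = 1120 / 0.002929 = 382400 d
   = 382400 / 365 = 1050 yr

1050 years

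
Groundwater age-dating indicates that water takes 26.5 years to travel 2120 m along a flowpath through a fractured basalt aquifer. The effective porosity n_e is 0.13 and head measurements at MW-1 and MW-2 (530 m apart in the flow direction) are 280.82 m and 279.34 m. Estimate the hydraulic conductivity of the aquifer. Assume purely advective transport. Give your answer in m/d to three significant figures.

10.2 m/d

Hydraulic gradient i = (280.82 − 279.34) / 530 = 1.48 / 530 = 0.002792
t = 26.5 years = 9673 d
v = L / t = 2120 / 9673 = 0.2192 m/d
K = v · n / i = 0.2192 × 0.13 / 0.002792 = 10.2 m/d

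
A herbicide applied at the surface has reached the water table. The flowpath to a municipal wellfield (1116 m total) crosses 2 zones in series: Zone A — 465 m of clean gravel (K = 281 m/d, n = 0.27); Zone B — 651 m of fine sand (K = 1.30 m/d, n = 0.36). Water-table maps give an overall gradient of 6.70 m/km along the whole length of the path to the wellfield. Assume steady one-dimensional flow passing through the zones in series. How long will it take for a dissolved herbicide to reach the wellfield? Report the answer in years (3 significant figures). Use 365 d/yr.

66.3 years

Continuity: the same q passes through each zone, so ΔH = q·Σ(L_j/K_j) — the zones act as resistances in series.
Σ(L/K) = 465/281 + 651/1.30 = 1.655 + 500.8 = 502.4 d
K_eq = L_total / Σ(L/K) = 1116 / 502.4 = 2.221 m/d
q = K_eq · i = 2.221 × 0.0067 = 0.01488 m/d (same in every zone)
Zone A: v = q/n = 0.01488/0.27 = 0.05512 m/d → t_A = 465/0.05512 = 8436 d
Zone B: v = q/n = 0.01488/0.36 = 0.04134 m/d → t_B = 651/0.04134 = 15750 d
Total t = 8436 + 15750 = 24180 d
   = 24180 / 365 = 66.3 yr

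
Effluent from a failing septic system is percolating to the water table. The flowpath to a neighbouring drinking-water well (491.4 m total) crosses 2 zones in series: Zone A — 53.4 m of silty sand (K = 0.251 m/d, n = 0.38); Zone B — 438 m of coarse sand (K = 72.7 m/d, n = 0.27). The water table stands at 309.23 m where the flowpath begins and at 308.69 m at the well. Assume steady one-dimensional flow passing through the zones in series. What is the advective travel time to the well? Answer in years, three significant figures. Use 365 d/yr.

Total head drop ΔH = 309.23 − 308.69 = 0.54 m
Continuity: the same q passes through each zone, so ΔH = q·Σ(L_j/K_j) — the zones act as resistances in series.
Σ(L/K) = 53.4/0.251 + 438/72.7 = 212.7 + 6.025 = 218.8 d
q = ΔH / Σ(L/K) = 0.54 / 218.8 = 0.002468 m/d (same in every zone)
Zone A: v = q/n = 0.002468/0.38 = 0.006496 m/d → t_A = 53.4/0.006496 = 8221 d
Zone B: v = q/n = 0.002468/0.27 = 0.009142 m/d → t_B = 438/0.009142 = 47910 d
Total t = 8221 + 47910 = 56130 d
   = 56130 / 365 = 154 yr

154 years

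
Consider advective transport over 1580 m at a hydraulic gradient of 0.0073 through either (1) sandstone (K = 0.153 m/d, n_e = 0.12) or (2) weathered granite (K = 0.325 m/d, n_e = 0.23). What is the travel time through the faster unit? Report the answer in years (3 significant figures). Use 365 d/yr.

420 years

Unit 1 (sandstone): v = 0.153×0.0073/0.12 = 0.009308 m/d, t = 1580/0.009308 = 169800 d
Unit 2 (weathered granite): v = 0.325×0.0073/0.23 = 0.01032 m/d, t = 1580/0.01032 = 153200 d
Faster: 153200 d / 365 = 420 yr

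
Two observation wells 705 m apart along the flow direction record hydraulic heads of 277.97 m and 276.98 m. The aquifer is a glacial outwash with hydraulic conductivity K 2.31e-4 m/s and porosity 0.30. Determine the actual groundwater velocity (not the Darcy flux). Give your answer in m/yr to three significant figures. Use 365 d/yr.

Hydraulic gradient i = (277.97 − 276.98) / 705 = 0.99 / 705 = 0.001404
K = 2.31e-4 m/s × 86400 s/d = 19.96 m/d
q = Ki = 19.96 × 0.001404 = 0.02803 m/d
v_s = q/n_e = 0.02803/0.30 = 0.09342 m/d
   = 0.09342 × 365 = 34.1 m/yr

34.1 m/yr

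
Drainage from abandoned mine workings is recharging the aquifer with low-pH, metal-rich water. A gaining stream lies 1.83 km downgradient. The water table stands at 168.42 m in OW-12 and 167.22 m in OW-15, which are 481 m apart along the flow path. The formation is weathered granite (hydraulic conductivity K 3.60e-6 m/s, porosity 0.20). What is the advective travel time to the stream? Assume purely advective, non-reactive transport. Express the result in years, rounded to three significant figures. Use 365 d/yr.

Hydraulic gradient i = (168.42 − 167.22) / 481 = 1.20 / 481 = 0.002495
K = 3.60e-6 m/s × 86400 s/d = 0.3110 m/d
q = Ki = 0.3110 × 0.002495 = 7.760e-4 m/d
v = Ki/n = 0.3110·0.002495/0.20 = 0.003880 m/d
L = 1.83 km = 1830 m
t = L / v = 1830 / 0.003880 = 471700 d
   = 471700 / 365 = 1290 yr

1290 years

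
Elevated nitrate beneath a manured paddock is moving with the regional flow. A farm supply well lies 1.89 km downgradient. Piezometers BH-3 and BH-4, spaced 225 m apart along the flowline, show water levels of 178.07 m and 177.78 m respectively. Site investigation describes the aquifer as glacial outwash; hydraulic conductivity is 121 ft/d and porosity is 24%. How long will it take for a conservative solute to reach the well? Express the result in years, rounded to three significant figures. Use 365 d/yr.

26.1 years

Hydraulic gradient i = (178.07 − 177.78) / 225 = 0.29 / 225 = 0.001289
K = 121 ft/d × 0.3048 = 36.88 m/d
Darcy flux q = K·i = 36.88 × 0.001289 = 0.04754 m/d
v = Ki/n = 36.88·0.001289/0.24 = 0.1981 m/d
L = 1.89 km = 1890 m
t = L / v = 1890 / 0.1981 = 9542 d
   = 9542 / 365 = 26.1 yr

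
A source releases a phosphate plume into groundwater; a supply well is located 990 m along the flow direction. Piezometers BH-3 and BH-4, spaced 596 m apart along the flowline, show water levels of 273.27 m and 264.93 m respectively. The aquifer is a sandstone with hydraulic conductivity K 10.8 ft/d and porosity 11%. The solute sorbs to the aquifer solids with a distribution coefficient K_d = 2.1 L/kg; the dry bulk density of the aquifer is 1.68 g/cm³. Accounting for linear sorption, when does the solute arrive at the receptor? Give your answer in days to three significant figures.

78200 days

Hydraulic gradient i = (273.27 − 264.93) / 596 = 8.34 / 596 = 0.01399
K = 10.8 ft/d × 0.3048 = 3.292 m/d
q = Ki = 3.292 × 0.01399 = 0.04606 m/d
Seepage velocity v = q / n = 0.04606 / 0.11 = 0.4188 m/d
Retardation R = 1 + ρ_b·K_d/n = 1 + 1.68×2.1/0.11 = 33.07
Contaminant velocity v_c = v/R = 0.4188/33.07 = 0.01266 m/d
t = L/v_c = 990/0.01266 = 78190 d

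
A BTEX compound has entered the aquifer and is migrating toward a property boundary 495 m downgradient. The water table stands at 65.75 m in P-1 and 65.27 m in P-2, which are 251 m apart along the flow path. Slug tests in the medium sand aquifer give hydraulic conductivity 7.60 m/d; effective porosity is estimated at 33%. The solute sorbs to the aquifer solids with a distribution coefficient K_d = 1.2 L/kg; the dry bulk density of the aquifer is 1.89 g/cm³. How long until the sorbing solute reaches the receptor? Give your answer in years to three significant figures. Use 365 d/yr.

242 years

Hydraulic gradient i = (65.75 − 65.27) / 251 = 0.48 / 251 = 0.001912
q = Ki = 7.60 × 0.001912 = 0.01453 m/d
v_s = q/n_e = 0.01453/0.33 = 0.04404 m/d
Retardation R = 1 + ρ_b·K_d/n = 1 + 1.89×1.2/0.33 = 7.873
Contaminant velocity v_c = v/R = 0.04404/7.873 = 0.005594 m/d
t = L/v_c = 495/0.005594 = 88480 d
   = 88480/365 = 242 yr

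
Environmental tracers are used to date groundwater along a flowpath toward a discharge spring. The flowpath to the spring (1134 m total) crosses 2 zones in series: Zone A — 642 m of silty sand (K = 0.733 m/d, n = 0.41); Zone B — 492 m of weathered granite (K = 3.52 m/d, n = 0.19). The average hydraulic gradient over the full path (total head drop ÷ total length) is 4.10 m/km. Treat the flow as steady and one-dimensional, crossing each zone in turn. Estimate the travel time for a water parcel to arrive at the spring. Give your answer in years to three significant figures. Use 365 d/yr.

213 years

For zones in series the flux q is common to all zones; the equivalent conductivity is the harmonic (thickness-weighted) mean, K_eq = L_total / Σ(L_j/K_j).
Σ(L/K) = 642/0.733 + 492/3.52 = 875.9 + 139.8 = 1016 d
K_eq = L_total / Σ(L/K) = 1134 / 1016 = 1.117 m/d
q = K_eq · i = 1.117 × 0.0041 = 0.004578 m/d (same in every zone)
Zone A: v = q/n = 0.004578/0.41 = 0.01117 m/d → t_A = 642/0.01117 = 57500 d
Zone B: v = q/n = 0.004578/0.19 = 0.02409 m/d → t_B = 492/0.02409 = 20420 d
Total t = 57500 + 20420 = 77920 d
   = 77920 / 365 = 213 yr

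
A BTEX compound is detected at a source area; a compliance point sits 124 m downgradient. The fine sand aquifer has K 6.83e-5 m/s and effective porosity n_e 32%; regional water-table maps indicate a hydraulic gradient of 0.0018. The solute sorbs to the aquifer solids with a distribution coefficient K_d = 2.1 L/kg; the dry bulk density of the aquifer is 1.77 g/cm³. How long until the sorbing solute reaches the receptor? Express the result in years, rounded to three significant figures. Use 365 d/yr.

K = 6.83e-5 m/s × 86400 s/d = 5.901 m/d
q = Ki = 5.901 × 0.0018 = 0.01062 m/d
v_s = q/n_e = 0.01062/0.32 = 0.03319 m/d
Retardation R = 1 + ρ_b·K_d/n = 1 + 1.77×2.1/0.32 = 12.62
Contaminant velocity v_c = v/R = 0.03319/12.62 = 0.002631 m/d
t = L/v_c = 124/0.002631 = 47130 d
   = 47130/365 = 129 yr

129 years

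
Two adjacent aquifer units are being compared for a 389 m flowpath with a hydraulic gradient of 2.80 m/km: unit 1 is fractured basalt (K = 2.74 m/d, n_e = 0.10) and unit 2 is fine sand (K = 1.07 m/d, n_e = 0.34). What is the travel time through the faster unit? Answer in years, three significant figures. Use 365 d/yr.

Unit 1 (fractured basalt): v = 2.74×0.0028/0.10 = 0.07672 m/d, t = 389/0.07672 = 5070 d
Unit 2 (fine sand): v = 1.07×0.0028/0.34 = 0.008812 m/d, t = 389/0.008812 = 44150 d
Faster: 5070 d / 365 = 13.9 yr

13.9 years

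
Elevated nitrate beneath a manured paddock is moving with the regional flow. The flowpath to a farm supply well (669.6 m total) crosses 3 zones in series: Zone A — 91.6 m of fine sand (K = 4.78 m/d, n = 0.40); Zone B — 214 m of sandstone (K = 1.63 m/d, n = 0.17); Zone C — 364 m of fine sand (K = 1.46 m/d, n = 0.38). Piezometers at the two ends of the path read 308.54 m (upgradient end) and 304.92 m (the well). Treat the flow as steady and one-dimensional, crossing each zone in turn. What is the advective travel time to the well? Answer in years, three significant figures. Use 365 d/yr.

63.9 years

Total head drop ΔH = 308.54 − 304.92 = 3.62 m
Continuity: the same q passes through each zone, so ΔH = q·Σ(L_j/K_j) — the zones act as resistances in series.
Σ(L/K) = 91.6/4.78 + 214/1.63 + 364/1.46 = 19.16 + 131.3 + 249.3 = 399.8 d
q = ΔH / Σ(L/K) = 3.62 / 399.8 = 0.009055 m/d (same in every zone)
Zone A: v = q/n = 0.009055/0.40 = 0.02264 m/d → t_A = 91.6/0.02264 = 4046 d
Zone B: v = q/n = 0.009055/0.17 = 0.05327 m/d → t_B = 214/0.05327 = 4018 d
Zone C: v = q/n = 0.009055/0.38 = 0.02383 m/d → t_C = 364/0.02383 = 15280 d
Total t = 4046 + 4018 + 15280 = 23340 d
   = 23340 / 365 = 63.9 yr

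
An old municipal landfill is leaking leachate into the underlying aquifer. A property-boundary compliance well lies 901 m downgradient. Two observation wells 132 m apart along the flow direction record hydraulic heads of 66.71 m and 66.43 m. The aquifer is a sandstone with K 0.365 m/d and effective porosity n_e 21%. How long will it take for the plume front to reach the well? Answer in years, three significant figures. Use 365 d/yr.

670 years

Hydraulic gradient i = (66.71 − 66.43) / 132 = 0.28 / 132 = 0.002121
Specific discharge q = 0.365 × 0.002121 = 7.742e-4 m/d
v = Ki/n = 0.365·0.002121/0.21 = 0.003687 m/d
t = L / v = 901 / 0.003687 = 244400 d
   = 244400 / 365 = 670 yr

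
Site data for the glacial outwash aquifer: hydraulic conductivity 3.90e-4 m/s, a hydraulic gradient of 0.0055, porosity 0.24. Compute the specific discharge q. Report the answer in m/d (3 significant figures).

K = 3.90e-4 m/s × 86400 s/d = 33.70 m/d
Specific discharge q = 33.70 × 0.0055 = 0.1853 m/d

0.185 m/d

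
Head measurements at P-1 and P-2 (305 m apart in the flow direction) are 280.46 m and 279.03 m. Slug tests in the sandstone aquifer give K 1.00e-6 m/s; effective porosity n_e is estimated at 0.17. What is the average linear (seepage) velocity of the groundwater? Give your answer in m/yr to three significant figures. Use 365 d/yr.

0.870 m/yr

Hydraulic gradient i = (280.46 − 279.03) / 305 = 1.43 / 305 = 0.004689
K = 1.00e-6 m/s × 86400 s/d = 0.08640 m/d
q = Ki = 0.08640 × 0.004689 = 4.051e-4 m/d
Seepage velocity v = q / n = 4.051e-4 / 0.17 = 0.002383 m/d
   = 0.002383 × 365 = 0.870 m/yr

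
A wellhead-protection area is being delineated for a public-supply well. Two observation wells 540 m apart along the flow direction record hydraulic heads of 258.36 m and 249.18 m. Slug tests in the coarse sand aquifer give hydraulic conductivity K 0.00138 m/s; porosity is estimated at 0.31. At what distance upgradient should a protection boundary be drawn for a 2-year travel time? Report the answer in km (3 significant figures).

4.77 km

Hydraulic gradient i = (258.36 − 249.18) / 540 = 9.18 / 540 = 0.01700
K = 0.00138 m/s × 86400 s/d = 119.2 m/d
Specific discharge q = 119.2 × 0.01700 = 2.027 m/d
Average linear velocity = 2.027 / 0.31 = 6.539 m/d
T = 2 yr × 365 = 730 d
L = v × T = 6.539 × 730 = 4773 m
   = 4.77 km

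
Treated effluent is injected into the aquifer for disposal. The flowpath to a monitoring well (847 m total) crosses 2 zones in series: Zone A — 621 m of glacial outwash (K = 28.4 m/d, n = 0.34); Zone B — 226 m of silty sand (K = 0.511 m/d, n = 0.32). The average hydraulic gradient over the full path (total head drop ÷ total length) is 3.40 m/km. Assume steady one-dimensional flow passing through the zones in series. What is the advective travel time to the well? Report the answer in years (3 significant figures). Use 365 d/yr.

Steady 1-D flow in series ⇒ the Darcy flux q is identical in every zone and the zone head losses add (resistances L/K in series).
Σ(L/K) = 621/28.4 + 226/0.511 = 21.87 + 442.3 = 464.1 d
K_eq = L_total / Σ(L/K) = 847 / 464.1 = 1.825 m/d
q = K_eq · i = 1.825 × 0.0034 = 0.006205 m/d (same in every zone)
Zone A: v = q/n = 0.006205/0.34 = 0.01825 m/d → t_A = 621/0.01825 = 34030 d
Zone B: v = q/n = 0.006205/0.32 = 0.01939 m/d → t_B = 226/0.01939 = 11660 d
Total t = 34030 + 11660 = 45690 d
   = 45690 / 365 = 125 yr

125 years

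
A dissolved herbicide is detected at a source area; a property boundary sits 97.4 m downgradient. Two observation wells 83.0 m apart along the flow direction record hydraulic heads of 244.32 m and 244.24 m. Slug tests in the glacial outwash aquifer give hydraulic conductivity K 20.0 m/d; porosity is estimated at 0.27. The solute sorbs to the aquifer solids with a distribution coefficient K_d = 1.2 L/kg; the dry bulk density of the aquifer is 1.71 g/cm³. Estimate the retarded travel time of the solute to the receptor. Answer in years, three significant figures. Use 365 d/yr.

Hydraulic gradient i = (244.32 − 244.24) / 83.0 = 0.08 / 83.0 = 9.639e-4
Specific discharge q = 20.0 × 9.639e-4 = 0.01928 m/d
v_s = q/n_e = 0.01928/0.27 = 0.07140 m/d
Retardation R = 1 + ρ_b·K_d/n = 1 + 1.71×1.2/0.27 = 8.600
Contaminant velocity v_c = v/R = 0.07140/8.600 = 0.008302 m/d
t = L/v_c = 97.4/0.008302 = 11730 d
   = 11730/365 = 32.1 yr

32.1 years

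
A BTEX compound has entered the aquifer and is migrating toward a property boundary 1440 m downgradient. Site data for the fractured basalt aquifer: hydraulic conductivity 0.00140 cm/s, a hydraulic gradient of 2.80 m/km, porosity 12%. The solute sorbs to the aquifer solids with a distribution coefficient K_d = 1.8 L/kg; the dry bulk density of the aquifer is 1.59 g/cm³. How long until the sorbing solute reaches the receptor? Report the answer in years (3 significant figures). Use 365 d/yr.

K = 0.00140 cm/s × 864 = 1.210 m/d
Specific discharge q = 1.210 × 0.0028 = 0.003387 m/d
v_s = q/n_e = 0.003387/0.12 = 0.02822 m/d
Retardation R = 1 + ρ_b·K_d/n = 1 + 1.59×1.8/0.12 = 24.85
Contaminant velocity v_c = v/R = 0.02822/24.85 = 0.001136 m/d
t = L/v_c = 1440/0.001136 = 1.268e6 d
   = 1.268e6/365 = 3470 yr

3470 years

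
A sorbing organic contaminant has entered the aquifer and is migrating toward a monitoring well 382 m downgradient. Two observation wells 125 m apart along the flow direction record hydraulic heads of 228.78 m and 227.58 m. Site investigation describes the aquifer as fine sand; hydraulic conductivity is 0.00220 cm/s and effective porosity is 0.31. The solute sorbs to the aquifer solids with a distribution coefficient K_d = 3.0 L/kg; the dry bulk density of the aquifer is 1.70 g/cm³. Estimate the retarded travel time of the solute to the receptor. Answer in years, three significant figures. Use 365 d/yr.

Hydraulic gradient i = (228.78 − 227.58) / 125 = 1.20 / 125 = 0.009600
K = 0.00220 cm/s × 864 = 1.901 m/d
Specific discharge q = 1.901 × 0.009600 = 0.01825 m/d
v_s = q/n_e = 0.01825/0.31 = 0.05886 m/d
Retardation R = 1 + ρ_b·K_d/n = 1 + 1.70×3.0/0.31 = 17.45
Contaminant velocity v_c = v/R = 0.05886/17.45 = 0.003373 m/d
t = L/v_c = 382/0.003373 = 113300 d
   = 113300/365 = 310 yr

310 years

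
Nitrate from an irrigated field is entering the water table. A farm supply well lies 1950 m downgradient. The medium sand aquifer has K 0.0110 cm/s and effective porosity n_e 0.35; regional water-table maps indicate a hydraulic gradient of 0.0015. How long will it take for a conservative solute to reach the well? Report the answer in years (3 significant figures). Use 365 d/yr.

K = 0.0110 cm/s × 864 = 9.504 m/d
q = Ki = 9.504 × 0.0015 = 0.01426 m/d
Seepage velocity v = q / n = 0.01426 / 0.35 = 0.04073 m/d
t = L / v = 1950 / 0.04073 = 47870 d
   = 47870 / 365 = 131 yr

131 years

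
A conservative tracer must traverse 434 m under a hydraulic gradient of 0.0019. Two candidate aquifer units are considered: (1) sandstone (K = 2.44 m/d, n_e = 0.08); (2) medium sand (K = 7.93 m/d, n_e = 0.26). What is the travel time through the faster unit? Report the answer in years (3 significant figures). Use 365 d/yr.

20.5 years

Unit 1 (sandstone): v = 2.44×0.0019/0.08 = 0.05795 m/d, t = 434/0.05795 = 7489 d
Unit 2 (medium sand): v = 7.93×0.0019/0.26 = 0.05795 m/d, t = 434/0.05795 = 7489 d
Faster: 7489 d / 365 = 20.5 yr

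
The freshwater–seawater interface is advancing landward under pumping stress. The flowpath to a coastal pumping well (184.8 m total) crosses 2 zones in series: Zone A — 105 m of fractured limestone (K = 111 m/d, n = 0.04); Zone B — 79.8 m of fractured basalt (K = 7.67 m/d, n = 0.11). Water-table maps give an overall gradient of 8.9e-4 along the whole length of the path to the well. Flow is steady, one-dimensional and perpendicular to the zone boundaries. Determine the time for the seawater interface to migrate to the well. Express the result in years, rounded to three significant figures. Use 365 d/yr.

2.45 years

Steady 1-D flow in series ⇒ the Darcy flux q is identical in every zone and the zone head losses add (resistances L/K in series).
Σ(L/K) = 105/111 + 79.8/7.67 = 0.9459 + 10.40 = 11.35 d
K_eq = L_total / Σ(L/K) = 184.8 / 11.35 = 16.28 m/d
q = K_eq · i = 16.28 × 8.9e-4 = 0.01449 m/d (same in every zone)
Zone A: v = q/n = 0.01449/0.04 = 0.3623 m/d → t_A = 105/0.3623 = 289.8 d
Zone B: v = q/n = 0.01449/0.11 = 0.1317 m/d → t_B = 79.8/0.1317 = 605.8 d
Total t = 289.8 + 605.8 = 895.6 d
   = 895.6 / 365 = 2.45 yr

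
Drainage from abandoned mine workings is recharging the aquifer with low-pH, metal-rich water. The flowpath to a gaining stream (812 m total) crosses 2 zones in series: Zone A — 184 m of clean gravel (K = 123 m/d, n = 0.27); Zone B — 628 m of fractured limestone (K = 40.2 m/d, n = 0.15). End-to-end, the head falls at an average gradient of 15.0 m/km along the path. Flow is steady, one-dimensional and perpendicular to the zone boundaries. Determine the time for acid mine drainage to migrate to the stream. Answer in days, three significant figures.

Steady 1-D flow in series ⇒ the Darcy flux q is identical in every zone and the zone head losses add (resistances L/K in series).
Σ(L/K) = 184/123 + 628/40.2 = 1.496 + 15.62 = 17.12 d
K_eq = L_total / Σ(L/K) = 812 / 17.12 = 47.44 m/d
q = K_eq · i = 47.44 × 0.015 = 0.7115 m/d (same in every zone)
Zone A: v = q/n = 0.7115/0.27 = 2.635 m/d → t_A = 184/2.635 = 69.82 d
Zone B: v = q/n = 0.7115/0.15 = 4.744 m/d → t_B = 628/4.744 = 132.4 d
Total t = 69.82 + 132.4 = 202.2 d

202 days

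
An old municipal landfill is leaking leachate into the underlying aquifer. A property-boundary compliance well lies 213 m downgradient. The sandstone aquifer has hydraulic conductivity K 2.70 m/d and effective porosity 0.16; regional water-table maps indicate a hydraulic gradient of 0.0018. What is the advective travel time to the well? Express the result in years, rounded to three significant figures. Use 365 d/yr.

Specific discharge q = 2.70 × 0.0018 = 0.004860 m/d
v_s = q/n_e = 0.004860/0.16 = 0.03038 m/d
t = L / v = 213 / 0.03038 = 7012 d
   = 7012 / 365 = 19.2 yr

19.2 years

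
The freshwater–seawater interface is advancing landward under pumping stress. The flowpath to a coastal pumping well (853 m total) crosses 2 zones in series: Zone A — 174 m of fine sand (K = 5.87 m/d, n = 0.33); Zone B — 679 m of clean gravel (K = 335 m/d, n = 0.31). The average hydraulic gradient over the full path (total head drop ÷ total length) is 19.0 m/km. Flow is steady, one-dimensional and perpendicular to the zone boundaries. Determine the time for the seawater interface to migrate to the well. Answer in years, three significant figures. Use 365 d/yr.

For zones in series the flux q is common to all zones; the equivalent conductivity is the harmonic (thickness-weighted) mean, K_eq = L_total / Σ(L_j/K_j).
Σ(L/K) = 174/5.87 + 679/335 = 29.64 + 2.027 = 31.67 d
K_eq = L_total / Σ(L/K) = 853 / 31.67 = 26.93 m/d
q = K_eq · i = 26.93 × 0.019 = 0.5118 m/d (same in every zone)
Zone A: v = q/n = 0.5118/0.33 = 1.551 m/d → t_A = 174/1.551 = 112.2 d
Zone B: v = q/n = 0.5118/0.31 = 1.651 m/d → t_B = 679/1.651 = 411.3 d
Total t = 112.2 + 411.3 = 523.5 d
   = 523.5 / 365 = 1.43 yr

1.43 years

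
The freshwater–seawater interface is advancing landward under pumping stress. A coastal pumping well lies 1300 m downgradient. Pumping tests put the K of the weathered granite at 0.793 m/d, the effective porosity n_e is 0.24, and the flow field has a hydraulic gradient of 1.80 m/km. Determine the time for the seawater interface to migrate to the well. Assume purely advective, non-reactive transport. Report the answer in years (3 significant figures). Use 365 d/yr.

599 years

q = Ki = 0.793 × 0.0018 = 0.001427 m/d
Average linear velocity = 0.001427 / 0.24 = 0.005948 m/d
t = L / v = 1300 / 0.005948 = 218600 d
   = 218600 / 365 = 599 yr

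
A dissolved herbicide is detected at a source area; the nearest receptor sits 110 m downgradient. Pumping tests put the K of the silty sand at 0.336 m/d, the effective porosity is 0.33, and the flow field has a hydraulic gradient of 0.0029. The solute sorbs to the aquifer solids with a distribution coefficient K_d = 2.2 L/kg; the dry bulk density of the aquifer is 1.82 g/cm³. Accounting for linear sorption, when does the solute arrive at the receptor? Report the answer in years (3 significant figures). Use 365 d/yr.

1340 years

Specific discharge q = 0.336 × 0.0029 = 9.744e-4 m/d
v = Ki/n = 0.336·0.0029/0.33 = 0.002953 m/d
Retardation R = 1 + ρ_b·K_d/n = 1 + 1.82×2.2/0.33 = 13.13
Contaminant velocity v_c = v/R = 0.002953/13.13 = 2.248e-4 m/d
t = L/v_c = 110/2.248e-4 = 489300 d
   = 489300/365 = 1340 yr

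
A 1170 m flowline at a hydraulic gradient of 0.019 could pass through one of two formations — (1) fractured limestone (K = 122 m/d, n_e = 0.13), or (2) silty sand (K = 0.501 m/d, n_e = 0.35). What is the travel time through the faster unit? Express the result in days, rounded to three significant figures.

65.6 days

Unit 1 (fractured limestone): v = 122×0.019/0.13 = 17.83 m/d, t = 1170/17.83 = 65.62 d
Unit 2 (silty sand): v = 0.501×0.019/0.35 = 0.02720 m/d, t = 1170/0.02720 = 43020 d
Faster unit: t = 65.6 d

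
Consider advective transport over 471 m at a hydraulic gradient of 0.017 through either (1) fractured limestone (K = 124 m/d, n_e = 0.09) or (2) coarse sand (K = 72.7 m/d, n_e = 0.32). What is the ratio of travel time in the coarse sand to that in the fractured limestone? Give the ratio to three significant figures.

Unit 1 (fractured limestone): v = 124×0.017/0.09 = 23.42 m/d, t = 471/23.42 = 20.11 d
Unit 2 (coarse sand): v = 72.7×0.017/0.32 = 3.862 m/d, t = 471/3.862 = 122.0 d
t(coarse sand) / t(fractured limestone) = 122.0/20.11 = 6.06

6.06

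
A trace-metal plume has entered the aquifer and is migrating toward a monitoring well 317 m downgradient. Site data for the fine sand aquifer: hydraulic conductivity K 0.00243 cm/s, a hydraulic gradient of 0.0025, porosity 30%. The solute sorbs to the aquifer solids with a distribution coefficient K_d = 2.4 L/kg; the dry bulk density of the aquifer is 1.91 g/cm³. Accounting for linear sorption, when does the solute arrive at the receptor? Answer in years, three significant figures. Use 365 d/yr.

K = 0.00243 cm/s × 864 = 2.100 m/d
q = Ki = 2.100 × 0.0025 = 0.005249 m/d
v_s = q/n_e = 0.005249/0.30 = 0.01750 m/d
Retardation R = 1 + ρ_b·K_d/n = 1 + 1.91×2.4/0.30 = 16.28
Contaminant velocity v_c = v/R = 0.01750/16.28 = 0.001075 m/d
t = L/v_c = 317/0.001075 = 295000 d
   = 295000/365 = 808 yr

808 years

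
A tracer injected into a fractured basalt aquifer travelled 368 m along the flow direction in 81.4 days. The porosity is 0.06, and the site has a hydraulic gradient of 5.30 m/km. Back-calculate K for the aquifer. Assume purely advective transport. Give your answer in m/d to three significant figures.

v = L / t = 368 / 81.4 = 4.521 m/d
K = v · n / i = 4.521 × 0.06 / 0.0053 = 51.2 m/d

51.2 m/d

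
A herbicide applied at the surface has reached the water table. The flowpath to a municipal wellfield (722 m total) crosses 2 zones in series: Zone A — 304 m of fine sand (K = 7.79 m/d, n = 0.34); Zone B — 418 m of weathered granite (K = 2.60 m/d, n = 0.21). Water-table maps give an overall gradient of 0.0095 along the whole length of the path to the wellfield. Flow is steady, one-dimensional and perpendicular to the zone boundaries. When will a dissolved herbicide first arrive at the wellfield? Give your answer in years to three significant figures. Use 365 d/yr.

Continuity: the same q passes through each zone, so ΔH = q·Σ(L_j/K_j) — the zones act as resistances in series.
Σ(L/K) = 304/7.79 + 418/2.60 = 39.02 + 160.8 = 199.8 d
K_eq = L_total / Σ(L/K) = 722 / 199.8 = 3.614 m/d
q = K_eq · i = 3.614 × 0.0095 = 0.03433 m/d (same in every zone)
Zone A: v = q/n = 0.03433/0.34 = 0.1010 m/d → t_A = 304/0.1010 = 3011 d
Zone B: v = q/n = 0.03433/0.21 = 0.1635 m/d → t_B = 418/0.1635 = 2557 d
Total t = 3011 + 2557 = 5568 d
   = 5568 / 365 = 15.3 yr

15.3 years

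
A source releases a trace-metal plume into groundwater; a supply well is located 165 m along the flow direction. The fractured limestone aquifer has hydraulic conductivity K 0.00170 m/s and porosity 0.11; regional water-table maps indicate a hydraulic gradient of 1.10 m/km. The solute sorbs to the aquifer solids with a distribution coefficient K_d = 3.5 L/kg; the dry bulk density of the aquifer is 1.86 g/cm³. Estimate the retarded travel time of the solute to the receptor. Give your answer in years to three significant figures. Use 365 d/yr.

K = 0.00170 m/s × 86400 s/d = 146.9 m/d
Darcy flux q = K·i = 146.9 × 0.0011 = 0.1616 m/d
v = Ki/n = 146.9·0.0011/0.11 = 1.469 m/d
Retardation R = 1 + ρ_b·K_d/n = 1 + 1.86×3.5/0.11 = 60.18
Contaminant velocity v_c = v/R = 1.469/60.18 = 0.02441 m/d
t = L/v_c = 165/0.02441 = 6761 d
   = 6761/365 = 18.5 yr

18.5 years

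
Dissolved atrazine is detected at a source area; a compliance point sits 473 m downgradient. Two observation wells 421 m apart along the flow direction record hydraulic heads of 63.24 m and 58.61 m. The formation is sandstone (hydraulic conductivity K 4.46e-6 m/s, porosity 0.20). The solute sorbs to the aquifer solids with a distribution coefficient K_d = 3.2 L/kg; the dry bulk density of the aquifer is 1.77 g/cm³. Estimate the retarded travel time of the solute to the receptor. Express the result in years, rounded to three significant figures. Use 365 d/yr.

Hydraulic gradient i = (63.24 − 58.61) / 421 = 4.63 / 421 = 0.01100
K = 4.46e-6 m/s × 86400 s/d = 0.3853 m/d
Darcy flux q = K·i = 0.3853 × 0.01100 = 0.004238 m/d
Average linear velocity = 0.004238 / 0.20 = 0.02119 m/d
Retardation R = 1 + ρ_b·K_d/n = 1 + 1.77×3.2/0.20 = 29.32
Contaminant velocity v_c = v/R = 0.02119/29.32 = 7.227e-4 m/d
t = L/v_c = 473/7.227e-4 = 654500 d
   = 654500/365 = 1790 yr

1790 years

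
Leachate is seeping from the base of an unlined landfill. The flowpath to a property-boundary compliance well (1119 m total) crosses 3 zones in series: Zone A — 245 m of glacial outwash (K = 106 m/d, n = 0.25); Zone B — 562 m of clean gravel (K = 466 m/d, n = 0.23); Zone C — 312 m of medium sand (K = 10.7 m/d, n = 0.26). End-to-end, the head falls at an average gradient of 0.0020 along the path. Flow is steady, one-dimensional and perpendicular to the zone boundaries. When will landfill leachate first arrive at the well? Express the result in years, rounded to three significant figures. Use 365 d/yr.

10.9 years

Steady 1-D flow in series ⇒ the Darcy flux q is identical in every zone and the zone head losses add (resistances L/K in series).
Σ(L/K) = 245/106 + 562/466 + 312/10.7 = 2.311 + 1.206 + 29.16 = 32.68 d
K_eq = L_total / Σ(L/K) = 1119 / 32.68 = 34.25 m/d
q = K_eq · i = 34.25 × 0.0020 = 0.06849 m/d (same in every zone)
Zone A: v = q/n = 0.06849/0.25 = 0.2740 m/d → t_A = 245/0.2740 = 894.3 d
Zone B: v = q/n = 0.06849/0.23 = 0.2978 m/d → t_B = 562/0.2978 = 1887 d
Zone C: v = q/n = 0.06849/0.26 = 0.2634 m/d → t_C = 312/0.2634 = 1184 d
Total t = 894.3 + 1887 + 1184 = 3966 d
   = 3966 / 365 = 10.9 yr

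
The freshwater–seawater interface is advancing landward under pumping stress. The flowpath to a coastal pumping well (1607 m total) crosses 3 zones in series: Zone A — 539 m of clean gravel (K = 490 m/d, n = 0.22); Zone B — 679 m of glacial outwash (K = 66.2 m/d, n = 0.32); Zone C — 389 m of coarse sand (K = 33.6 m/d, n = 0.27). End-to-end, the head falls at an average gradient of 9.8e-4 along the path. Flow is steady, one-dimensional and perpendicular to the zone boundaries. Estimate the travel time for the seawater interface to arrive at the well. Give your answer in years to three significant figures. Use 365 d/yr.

For zones in series the flux q is common to all zones; the equivalent conductivity is the harmonic (thickness-weighted) mean, K_eq = L_total / Σ(L_j/K_j).
Σ(L/K) = 539/490 + 679/66.2 + 389/33.6 = 1.100 + 10.26 + 11.58 = 22.93 d
K_eq = L_total / Σ(L/K) = 1607 / 22.93 = 70.07 m/d
q = K_eq · i = 70.07 × 9.8e-4 = 0.06867 m/d (same in every zone)
Zone A: v = q/n = 0.06867/0.22 = 0.3121 m/d → t_A = 539/0.3121 = 1727 d
Zone B: v = q/n = 0.06867/0.32 = 0.2146 m/d → t_B = 679/0.2146 = 3164 d
Zone C: v = q/n = 0.06867/0.27 = 0.2543 m/d → t_C = 389/0.2543 = 1530 d
Total t = 1727 + 3164 + 1530 = 6421 d
   = 6421 / 365 = 17.6 yr

17.6 years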